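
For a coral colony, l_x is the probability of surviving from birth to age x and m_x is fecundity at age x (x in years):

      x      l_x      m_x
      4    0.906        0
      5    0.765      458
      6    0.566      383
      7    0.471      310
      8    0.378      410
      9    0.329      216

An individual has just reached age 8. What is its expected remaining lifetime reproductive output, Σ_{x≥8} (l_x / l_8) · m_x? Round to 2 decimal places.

598.00

l_8 = 0.378. Conditional survival from age 8 to x is l_x / l_8.
  x=8: (0.378/0.378) × 410 = 410.0000
  x=9: (0.329/0.378) × 216 = 188.0000
Sum = 410.0000 + 188.0000 = 598.0000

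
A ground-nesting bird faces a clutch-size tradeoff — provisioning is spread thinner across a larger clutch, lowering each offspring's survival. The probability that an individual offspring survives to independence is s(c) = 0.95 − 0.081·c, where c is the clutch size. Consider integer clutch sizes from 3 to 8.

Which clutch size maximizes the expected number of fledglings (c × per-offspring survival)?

6

Expected fledglings = c × s(c):
  c=3: 3 × 0.707 = 2.121
  c=4: 4 × 0.626 = 2.504
  c=5: 5 × 0.545 = 2.725
  c=6: 6 × 0.464 = 2.784
  c=7: 7 × 0.383 = 2.681
  c=8: 8 × 0.302 = 2.416
Maximum at c = 6 (2.784 fledglings).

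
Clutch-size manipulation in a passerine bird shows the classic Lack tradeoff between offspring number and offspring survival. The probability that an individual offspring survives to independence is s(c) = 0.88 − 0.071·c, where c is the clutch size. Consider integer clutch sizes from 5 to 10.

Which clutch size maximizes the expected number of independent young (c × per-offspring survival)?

6

Expected independent young = c × s(c):
  c=5: 5 × 0.525 = 2.625
  c=6: 6 × 0.454 = 2.724
  c=7: 7 × 0.383 = 2.681
  c=8: 8 × 0.312 = 2.496
  c=9: 9 × 0.241 = 2.169
  c=10: 10 × 0.170 = 1.700
Maximum at c = 6 (2.724 independent young).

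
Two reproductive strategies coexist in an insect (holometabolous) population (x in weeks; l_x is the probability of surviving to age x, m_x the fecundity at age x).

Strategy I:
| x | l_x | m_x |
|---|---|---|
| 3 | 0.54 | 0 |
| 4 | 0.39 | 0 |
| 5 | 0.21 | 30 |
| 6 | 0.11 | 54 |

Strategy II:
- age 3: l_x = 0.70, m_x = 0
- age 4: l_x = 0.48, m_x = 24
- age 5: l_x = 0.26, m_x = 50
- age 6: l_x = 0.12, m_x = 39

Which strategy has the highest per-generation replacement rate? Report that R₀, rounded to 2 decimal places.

29.20

Strategy I: R₀ = 0.54×0 + 0.39×0 + 0.21×30 + 0.11×54 = 12.2400
Strategy II: R₀ = 0.70×0 + 0.48×24 + 0.26×50 + 0.12×39 = 29.2000
Highest R₀: strategy II with 29.2000.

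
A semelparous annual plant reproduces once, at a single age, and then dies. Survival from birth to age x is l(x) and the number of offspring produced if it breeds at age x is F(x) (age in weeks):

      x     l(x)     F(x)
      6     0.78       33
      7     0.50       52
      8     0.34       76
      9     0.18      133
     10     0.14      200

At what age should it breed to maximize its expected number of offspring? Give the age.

10

Expected offspring if breeding at age x = l(x) × F(x):
  age 6: 0.78 × 33 = 25.740
  age 7: 0.50 × 52 = 26.000
  age 8: 0.34 × 76 = 25.840
  age 9: 0.18 × 133 = 23.940
  age 10: 0.14 × 200 = 28.000
Maximum at age 10 (28.000).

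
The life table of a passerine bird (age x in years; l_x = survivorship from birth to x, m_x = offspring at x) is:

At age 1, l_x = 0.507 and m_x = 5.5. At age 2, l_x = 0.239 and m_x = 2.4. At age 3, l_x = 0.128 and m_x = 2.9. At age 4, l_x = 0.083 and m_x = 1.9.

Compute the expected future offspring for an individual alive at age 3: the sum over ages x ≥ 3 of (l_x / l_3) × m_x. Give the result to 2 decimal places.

l_3 = 0.128. Conditional survival from age 3 to x is l_x / l_3.
  x=3: (0.128/0.128) × 2.9 = 2.9000
  x=4: (0.083/0.128) × 1.9 = 1.2320
Sum = 2.9000 + 1.2320 = 4.1320

4.13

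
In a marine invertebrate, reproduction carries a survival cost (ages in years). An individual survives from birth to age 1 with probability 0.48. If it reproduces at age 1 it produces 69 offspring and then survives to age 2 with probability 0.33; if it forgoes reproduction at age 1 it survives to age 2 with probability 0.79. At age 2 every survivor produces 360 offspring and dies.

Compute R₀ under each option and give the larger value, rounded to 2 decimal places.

136.51

breed at age 1: R₀ = 0.48 × (69 + 0.33 × 360) = 0.48 × 187.8000 = 90.1440
delay to age 2: R₀ = 0.48 × (0.79 × 360) = 0.48 × 284.4000 = 136.5120
Higher: delay to age 2 (136.5120).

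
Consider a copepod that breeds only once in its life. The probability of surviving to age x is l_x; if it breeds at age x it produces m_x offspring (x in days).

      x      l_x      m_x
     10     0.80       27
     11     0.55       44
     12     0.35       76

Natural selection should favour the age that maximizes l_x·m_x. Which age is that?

12

Expected offspring if breeding at age x = l_x × m_x:
  age 10: 0.80 × 27 = 21.600
  age 11: 0.55 × 44 = 24.200
  age 12: 0.35 × 76 = 26.600
Maximum at age 12 (26.600).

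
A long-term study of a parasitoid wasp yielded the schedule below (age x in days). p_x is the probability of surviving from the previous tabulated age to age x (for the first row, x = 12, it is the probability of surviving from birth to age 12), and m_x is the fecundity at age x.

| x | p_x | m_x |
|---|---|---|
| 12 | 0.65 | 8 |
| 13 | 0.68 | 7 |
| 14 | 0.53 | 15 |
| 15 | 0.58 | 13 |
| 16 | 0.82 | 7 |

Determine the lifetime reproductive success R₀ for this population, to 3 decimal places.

Survivorship from birth: l_x = p_12·p_13·…·p_x.
  l_12 = 0.65000
  l_13 = 0.44200
  l_14 = 0.23426
  l_15 = 0.13587
  l_16 = 0.11141
R₀ = Σ l_x m_x:
  age 12: 0.65000 × 8 = 5.2000
  age 13: 0.44200 × 7 = 3.0940
  age 14: 0.23426 × 15 = 3.5139
  age 15: 0.13587 × 13 = 1.7663
  age 16: 0.11141 × 7 = 0.7799
R₀ = 5.2000 + 3.0940 + 3.5139 + 1.7663 + 0.7799 = 14.3541

14.354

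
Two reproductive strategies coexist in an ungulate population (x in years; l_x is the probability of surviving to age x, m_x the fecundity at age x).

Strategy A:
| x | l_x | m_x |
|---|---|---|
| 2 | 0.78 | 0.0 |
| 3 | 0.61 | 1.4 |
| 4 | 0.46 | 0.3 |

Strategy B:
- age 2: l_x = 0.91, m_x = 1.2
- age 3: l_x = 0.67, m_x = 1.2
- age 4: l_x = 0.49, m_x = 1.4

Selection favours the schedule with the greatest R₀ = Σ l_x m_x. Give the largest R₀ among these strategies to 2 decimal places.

2.58

Strategy A: R₀ = 0.78×0.0 + 0.61×1.4 + 0.46×0.3 = 0.9920
Strategy B: R₀ = 0.91×1.2 + 0.67×1.2 + 0.49×1.4 = 2.5820
Highest R₀: strategy B with 2.5820.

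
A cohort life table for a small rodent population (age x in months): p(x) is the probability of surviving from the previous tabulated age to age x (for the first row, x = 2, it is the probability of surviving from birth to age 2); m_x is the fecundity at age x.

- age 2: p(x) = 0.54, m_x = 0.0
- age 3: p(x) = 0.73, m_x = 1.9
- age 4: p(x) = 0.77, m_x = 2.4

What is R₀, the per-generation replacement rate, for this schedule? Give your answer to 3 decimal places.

1.477

Survivorship from birth: l_x = p_2·p_3·…·p_x.
  l_2 = 0.54000
  l_3 = 0.39420
  l_4 = 0.30353
R₀ = Σ l_x m_x:
  age 2: 0.54000 × 0.0 = 0.0000
  age 3: 0.39420 × 1.9 = 0.7490
  age 4: 0.30353 × 2.4 = 0.7285
R₀ = 0.0000 + 0.7490 + 0.7285 = 1.4775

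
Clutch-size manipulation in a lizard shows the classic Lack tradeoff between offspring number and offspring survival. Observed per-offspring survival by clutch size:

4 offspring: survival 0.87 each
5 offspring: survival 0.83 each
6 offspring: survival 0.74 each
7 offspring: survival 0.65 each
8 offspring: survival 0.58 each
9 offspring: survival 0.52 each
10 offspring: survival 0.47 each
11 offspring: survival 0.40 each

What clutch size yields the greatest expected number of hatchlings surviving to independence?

Expected hatchlings surviving to independence = c × s(c):
  c=4: 4 × 0.87 = 3.480
  c=5: 5 × 0.83 = 4.150
  c=6: 6 × 0.74 = 4.440
  c=7: 7 × 0.65 = 4.550
  c=8: 8 × 0.58 = 4.640
  c=9: 9 × 0.52 = 4.680
  c=10: 10 × 0.47 = 4.700
  c=11: 11 × 0.40 = 4.400
Maximum at c = 10 (4.700 hatchlings surviving to independence).

10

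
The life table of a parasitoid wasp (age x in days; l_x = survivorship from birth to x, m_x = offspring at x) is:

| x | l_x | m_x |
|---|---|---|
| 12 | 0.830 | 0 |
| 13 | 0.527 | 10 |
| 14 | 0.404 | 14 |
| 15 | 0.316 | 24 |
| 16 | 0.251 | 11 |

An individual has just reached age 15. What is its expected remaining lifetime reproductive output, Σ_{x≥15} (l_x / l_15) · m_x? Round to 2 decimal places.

32.74

l_15 = 0.316. Conditional survival from age 15 to x is l_x / l_15.
  x=15: (0.316/0.316) × 24 = 24.0000
  x=16: (0.251/0.316) × 11 = 8.7373
Sum = 24.0000 + 8.7373 = 32.7373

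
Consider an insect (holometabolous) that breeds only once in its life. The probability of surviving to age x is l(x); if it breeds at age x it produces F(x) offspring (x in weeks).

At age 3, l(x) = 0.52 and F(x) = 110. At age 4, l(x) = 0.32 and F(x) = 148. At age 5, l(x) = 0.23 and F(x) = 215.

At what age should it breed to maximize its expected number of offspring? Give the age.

Expected offspring if breeding at age x = l(x) × F(x):
  age 3: 0.52 × 110 = 57.200
  age 4: 0.32 × 148 = 47.360
  age 5: 0.23 × 215 = 49.450
Maximum at age 3 (57.200).

3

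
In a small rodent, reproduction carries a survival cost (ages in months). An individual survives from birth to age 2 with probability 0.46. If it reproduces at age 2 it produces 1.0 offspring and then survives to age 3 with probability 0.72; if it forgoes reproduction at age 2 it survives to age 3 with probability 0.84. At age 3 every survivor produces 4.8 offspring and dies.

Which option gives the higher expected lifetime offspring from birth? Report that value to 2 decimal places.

2.05

breed at age 2: R₀ = 0.46 × (1.0 + 0.72 × 4.8) = 0.46 × 4.4560 = 2.0498
delay to age 3: R₀ = 0.46 × (0.84 × 4.8) = 0.46 × 4.0320 = 1.8547
Higher: breed at age 2 (2.0498).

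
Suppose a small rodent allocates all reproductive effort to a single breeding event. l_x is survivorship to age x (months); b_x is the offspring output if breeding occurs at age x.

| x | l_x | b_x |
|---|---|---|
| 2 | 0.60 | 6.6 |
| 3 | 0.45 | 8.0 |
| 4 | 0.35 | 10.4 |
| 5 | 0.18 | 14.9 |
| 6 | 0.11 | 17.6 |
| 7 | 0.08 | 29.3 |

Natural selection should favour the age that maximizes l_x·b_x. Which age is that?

2

Expected offspring if breeding at age x = l_x × b_x:
  age 2: 0.60 × 6.6 = 3.960
  age 3: 0.45 × 8.0 = 3.600
  age 4: 0.35 × 10.4 = 3.640
  age 5: 0.18 × 14.9 = 2.682
  age 6: 0.11 × 17.6 = 1.936
  age 7: 0.08 × 29.3 = 2.344
Maximum at age 2 (3.960).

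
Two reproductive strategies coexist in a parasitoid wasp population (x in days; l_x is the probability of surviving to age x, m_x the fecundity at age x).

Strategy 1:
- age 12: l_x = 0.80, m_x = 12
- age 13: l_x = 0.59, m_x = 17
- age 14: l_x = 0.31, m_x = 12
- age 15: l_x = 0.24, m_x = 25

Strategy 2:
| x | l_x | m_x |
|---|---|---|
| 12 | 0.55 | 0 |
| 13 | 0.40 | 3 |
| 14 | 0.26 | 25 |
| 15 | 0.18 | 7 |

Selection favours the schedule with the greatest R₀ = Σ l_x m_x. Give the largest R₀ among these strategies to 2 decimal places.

Strategy 1: R₀ = 0.80×12 + 0.59×17 + 0.31×12 + 0.24×25 = 29.3500
Strategy 2: R₀ = 0.55×0 + 0.40×3 + 0.26×25 + 0.18×7 = 8.9600
Highest R₀: strategy 1 with 29.3500.

29.35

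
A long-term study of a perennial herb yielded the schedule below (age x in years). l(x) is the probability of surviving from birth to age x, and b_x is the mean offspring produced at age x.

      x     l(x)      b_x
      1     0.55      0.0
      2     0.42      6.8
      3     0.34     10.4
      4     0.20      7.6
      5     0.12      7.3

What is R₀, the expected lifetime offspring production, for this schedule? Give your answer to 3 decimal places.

R₀ = Σ l(x) b_x:
  age 1: 0.55 × 0.0 = 0.0000
  age 2: 0.42 × 6.8 = 2.8560
  age 3: 0.34 × 10.4 = 3.5360
  age 4: 0.20 × 7.6 = 1.5200
  age 5: 0.12 × 7.3 = 0.8760
R₀ = 0.0000 + 2.8560 + 3.5360 + 1.5200 + 0.8760 = 8.7880

8.788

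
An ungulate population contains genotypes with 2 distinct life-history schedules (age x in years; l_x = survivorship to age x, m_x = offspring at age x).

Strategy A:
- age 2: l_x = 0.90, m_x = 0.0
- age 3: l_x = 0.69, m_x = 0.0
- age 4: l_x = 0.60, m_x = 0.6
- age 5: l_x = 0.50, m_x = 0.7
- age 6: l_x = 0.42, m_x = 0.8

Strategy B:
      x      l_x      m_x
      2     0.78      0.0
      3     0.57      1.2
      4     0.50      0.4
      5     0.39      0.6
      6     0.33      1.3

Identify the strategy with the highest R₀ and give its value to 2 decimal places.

1.55

Strategy A: R₀ = 0.90×0.0 + 0.69×0.0 + 0.60×0.6 + 0.50×0.7 + 0.42×0.8 = 1.0460
Strategy B: R₀ = 0.78×0.0 + 0.57×1.2 + 0.50×0.4 + 0.39×0.6 + 0.33×1.3 = 1.5470
Highest R₀: strategy B with 1.5470.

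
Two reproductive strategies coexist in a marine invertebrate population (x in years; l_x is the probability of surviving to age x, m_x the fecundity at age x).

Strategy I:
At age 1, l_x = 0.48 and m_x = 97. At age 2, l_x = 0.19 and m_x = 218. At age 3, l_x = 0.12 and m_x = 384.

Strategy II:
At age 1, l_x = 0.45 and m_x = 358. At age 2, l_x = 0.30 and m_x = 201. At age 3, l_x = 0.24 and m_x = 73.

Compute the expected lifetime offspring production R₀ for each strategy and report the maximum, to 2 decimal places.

238.92

Strategy I: R₀ = 0.48×97 + 0.19×218 + 0.12×384 = 134.0600
Strategy II: R₀ = 0.45×358 + 0.30×201 + 0.24×73 = 238.9200
Highest R₀: strategy II with 238.9200.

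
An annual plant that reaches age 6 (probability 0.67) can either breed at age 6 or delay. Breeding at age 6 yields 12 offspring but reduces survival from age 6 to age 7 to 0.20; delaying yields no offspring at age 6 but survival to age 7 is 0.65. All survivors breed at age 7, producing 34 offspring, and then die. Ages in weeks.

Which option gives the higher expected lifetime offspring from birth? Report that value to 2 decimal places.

14.81

breed at age 6: R₀ = 0.67 × (12 + 0.20 × 34) = 0.67 × 18.8000 = 12.5960
delay to age 7: R₀ = 0.67 × (0.65 × 34) = 0.67 × 22.1000 = 14.8070
Higher: delay to age 7 (14.8070).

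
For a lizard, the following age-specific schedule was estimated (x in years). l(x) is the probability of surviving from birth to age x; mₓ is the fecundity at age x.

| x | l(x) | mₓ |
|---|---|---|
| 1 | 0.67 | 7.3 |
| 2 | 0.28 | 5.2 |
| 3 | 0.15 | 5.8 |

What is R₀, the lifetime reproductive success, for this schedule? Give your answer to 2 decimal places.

R₀ = Σ l(x) mₓ:
  age 1: 0.67 × 7.3 = 4.8910
  age 2: 0.28 × 5.2 = 1.4560
  age 3: 0.15 × 5.8 = 0.8700
R₀ = 4.8910 + 1.4560 + 0.8700 = 7.2170

7.22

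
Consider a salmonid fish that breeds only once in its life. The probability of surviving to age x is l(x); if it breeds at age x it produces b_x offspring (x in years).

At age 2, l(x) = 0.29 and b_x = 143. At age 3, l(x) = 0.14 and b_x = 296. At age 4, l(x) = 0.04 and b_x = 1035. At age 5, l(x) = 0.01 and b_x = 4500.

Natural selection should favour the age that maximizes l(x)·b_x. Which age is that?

Expected offspring if breeding at age x = l(x) × b_x:
  age 2: 0.29 × 143 = 41.470
  age 3: 0.14 × 296 = 41.440
  age 4: 0.04 × 1035 = 41.400
  age 5: 0.01 × 4500 = 45.000
Maximum at age 5 (45.000).

5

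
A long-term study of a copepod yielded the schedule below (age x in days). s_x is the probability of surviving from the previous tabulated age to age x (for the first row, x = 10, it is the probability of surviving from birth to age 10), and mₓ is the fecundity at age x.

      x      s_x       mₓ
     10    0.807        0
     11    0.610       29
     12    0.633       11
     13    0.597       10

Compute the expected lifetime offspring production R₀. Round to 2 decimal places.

19.56

Survivorship from birth: l_x = s_10·s_11·…·s_x.
  l_10 = 0.80700
  l_11 = 0.49227
  l_12 = 0.31161
  l_13 = 0.18603
R₀ = Σ l_x mₓ:
  age 10: 0.80700 × 0 = 0.0000
  age 11: 0.49227 × 29 = 14.2758
  age 12: 0.31161 × 11 = 3.4277
  age 13: 0.18603 × 10 = 1.8603
R₀ = 0.0000 + 14.2758 + 3.4277 + 1.8603 = 19.5638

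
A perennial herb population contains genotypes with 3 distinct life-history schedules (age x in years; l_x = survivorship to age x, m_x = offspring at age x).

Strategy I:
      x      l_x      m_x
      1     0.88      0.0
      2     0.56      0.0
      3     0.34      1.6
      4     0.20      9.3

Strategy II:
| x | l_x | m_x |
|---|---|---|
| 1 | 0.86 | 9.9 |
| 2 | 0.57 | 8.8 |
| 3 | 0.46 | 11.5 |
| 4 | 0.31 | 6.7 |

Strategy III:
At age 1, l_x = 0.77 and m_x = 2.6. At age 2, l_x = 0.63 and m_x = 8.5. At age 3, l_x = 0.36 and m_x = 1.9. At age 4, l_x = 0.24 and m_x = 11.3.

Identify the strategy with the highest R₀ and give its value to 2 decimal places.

Strategy I: R₀ = 0.88×0.0 + 0.56×0.0 + 0.34×1.6 + 0.20×9.3 = 2.4040
Strategy II: R₀ = 0.86×9.9 + 0.57×8.8 + 0.46×11.5 + 0.31×6.7 = 20.8970
Strategy III: R₀ = 0.77×2.6 + 0.63×8.5 + 0.36×1.9 + 0.24×11.3 = 10.7530
Highest R₀: strategy II with 20.8970.

20.90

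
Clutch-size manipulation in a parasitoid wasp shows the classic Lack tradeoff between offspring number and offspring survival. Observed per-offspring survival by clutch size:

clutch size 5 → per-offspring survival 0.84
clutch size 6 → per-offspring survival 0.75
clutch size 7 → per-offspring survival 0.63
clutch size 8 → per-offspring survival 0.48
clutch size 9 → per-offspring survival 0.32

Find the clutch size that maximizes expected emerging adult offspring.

Expected emerging adult offspring = c × s(c):
  c=5: 5 × 0.84 = 4.200
  c=6: 6 × 0.75 = 4.500
  c=7: 7 × 0.63 = 4.410
  c=8: 8 × 0.48 = 3.840
  c=9: 9 × 0.32 = 2.880
Maximum at c = 6 (4.500 emerging adult offspring).

6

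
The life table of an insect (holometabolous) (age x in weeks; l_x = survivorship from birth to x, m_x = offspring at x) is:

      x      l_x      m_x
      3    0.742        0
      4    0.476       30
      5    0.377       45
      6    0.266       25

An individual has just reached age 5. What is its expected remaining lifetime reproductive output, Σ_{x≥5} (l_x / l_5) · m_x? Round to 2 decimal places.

l_5 = 0.377. Conditional survival from age 5 to x is l_x / l_5.
  x=5: (0.377/0.377) × 45 = 45.0000
  x=6: (0.266/0.377) × 25 = 17.6393
Sum = 45.0000 + 17.6393 = 62.6393

62.64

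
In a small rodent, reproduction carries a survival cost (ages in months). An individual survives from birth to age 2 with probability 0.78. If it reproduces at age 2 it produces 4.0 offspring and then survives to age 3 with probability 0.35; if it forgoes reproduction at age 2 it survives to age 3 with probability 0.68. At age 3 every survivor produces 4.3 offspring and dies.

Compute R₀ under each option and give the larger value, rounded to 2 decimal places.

breed at age 2: R₀ = 0.78 × (4.0 + 0.35 × 4.3) = 0.78 × 5.5050 = 4.2939
delay to age 3: R₀ = 0.78 × (0.68 × 4.3) = 0.78 × 2.9240 = 2.2807
Higher: breed at age 2 (4.2939).

4.29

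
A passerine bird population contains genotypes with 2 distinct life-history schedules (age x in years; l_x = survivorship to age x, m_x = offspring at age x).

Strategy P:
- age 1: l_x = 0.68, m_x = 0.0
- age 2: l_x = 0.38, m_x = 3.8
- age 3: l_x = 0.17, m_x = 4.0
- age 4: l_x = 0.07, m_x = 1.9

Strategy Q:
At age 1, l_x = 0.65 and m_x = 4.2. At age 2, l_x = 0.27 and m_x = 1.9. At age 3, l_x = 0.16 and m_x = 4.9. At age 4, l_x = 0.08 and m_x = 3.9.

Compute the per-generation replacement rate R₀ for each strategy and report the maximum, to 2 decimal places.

Strategy P: R₀ = 0.68×0.0 + 0.38×3.8 + 0.17×4.0 + 0.07×1.9 = 2.2570
Strategy Q: R₀ = 0.65×4.2 + 0.27×1.9 + 0.16×4.9 + 0.08×3.9 = 4.3390
Highest R₀: strategy Q with 4.3390.

4.34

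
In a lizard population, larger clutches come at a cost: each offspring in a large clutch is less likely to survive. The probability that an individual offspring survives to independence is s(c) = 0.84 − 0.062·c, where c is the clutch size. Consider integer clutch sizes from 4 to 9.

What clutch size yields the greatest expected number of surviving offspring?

7

Expected surviving offspring = c × s(c):
  c=4: 4 × 0.592 = 2.368
  c=5: 5 × 0.530 = 2.650
  c=6: 6 × 0.468 = 2.808
  c=7: 7 × 0.406 = 2.842
  c=8: 8 × 0.344 = 2.752
  c=9: 9 × 0.282 = 2.538
Maximum at c = 7 (2.842 surviving offspring).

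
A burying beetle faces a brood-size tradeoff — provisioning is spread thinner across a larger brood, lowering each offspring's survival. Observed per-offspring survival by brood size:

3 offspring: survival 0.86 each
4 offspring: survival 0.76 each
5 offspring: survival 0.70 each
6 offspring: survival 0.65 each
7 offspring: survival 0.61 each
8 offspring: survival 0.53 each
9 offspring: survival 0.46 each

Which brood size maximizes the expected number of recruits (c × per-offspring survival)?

Expected recruits = c × s(c):
  c=3: 3 × 0.86 = 2.580
  c=4: 4 × 0.76 = 3.040
  c=5: 5 × 0.70 = 3.500
  c=6: 6 × 0.65 = 3.900
  c=7: 7 × 0.61 = 4.270
  c=8: 8 × 0.53 = 4.240
  c=9: 9 × 0.46 = 4.140
Maximum at c = 7 (4.270 recruits).

7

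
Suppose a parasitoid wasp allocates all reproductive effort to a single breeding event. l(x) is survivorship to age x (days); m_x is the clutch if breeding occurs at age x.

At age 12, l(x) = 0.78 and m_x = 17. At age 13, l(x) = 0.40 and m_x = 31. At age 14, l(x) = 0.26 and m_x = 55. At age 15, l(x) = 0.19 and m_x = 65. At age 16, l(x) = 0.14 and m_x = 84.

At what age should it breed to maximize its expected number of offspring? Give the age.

14

Expected offspring if breeding at age x = l(x) × m_x:
  age 12: 0.78 × 17 = 13.260
  age 13: 0.40 × 31 = 12.400
  age 14: 0.26 × 55 = 14.300
  age 15: 0.19 × 65 = 12.350
  age 16: 0.14 × 84 = 11.760
Maximum at age 14 (14.300).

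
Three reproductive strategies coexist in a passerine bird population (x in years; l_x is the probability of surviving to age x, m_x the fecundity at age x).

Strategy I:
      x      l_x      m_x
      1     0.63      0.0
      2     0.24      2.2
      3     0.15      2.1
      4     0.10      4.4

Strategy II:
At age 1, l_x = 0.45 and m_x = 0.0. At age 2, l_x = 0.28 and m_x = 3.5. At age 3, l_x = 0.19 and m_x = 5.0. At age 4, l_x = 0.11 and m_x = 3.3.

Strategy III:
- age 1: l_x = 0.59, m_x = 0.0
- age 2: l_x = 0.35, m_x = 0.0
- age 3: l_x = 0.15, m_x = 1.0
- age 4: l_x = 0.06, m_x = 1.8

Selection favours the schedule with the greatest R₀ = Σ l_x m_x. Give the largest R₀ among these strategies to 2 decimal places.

2.29

Strategy I: R₀ = 0.63×0.0 + 0.24×2.2 + 0.15×2.1 + 0.10×4.4 = 1.2830
Strategy II: R₀ = 0.45×0.0 + 0.28×3.5 + 0.19×5.0 + 0.11×3.3 = 2.2930
Strategy III: R₀ = 0.59×0.0 + 0.35×0.0 + 0.15×1.0 + 0.06×1.8 = 0.2580
Highest R₀: strategy II with 2.2930.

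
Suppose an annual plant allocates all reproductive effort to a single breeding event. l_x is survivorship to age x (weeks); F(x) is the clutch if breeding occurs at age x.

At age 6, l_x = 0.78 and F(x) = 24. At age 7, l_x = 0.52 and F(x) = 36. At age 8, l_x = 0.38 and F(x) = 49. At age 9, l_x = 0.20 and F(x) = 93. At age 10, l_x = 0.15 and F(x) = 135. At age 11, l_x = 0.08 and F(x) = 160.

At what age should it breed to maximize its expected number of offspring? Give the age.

Expected offspring if breeding at age x = l_x × F(x):
  age 6: 0.78 × 24 = 18.720
  age 7: 0.52 × 36 = 18.720
  age 8: 0.38 × 49 = 18.620
  age 9: 0.20 × 93 = 18.600
  age 10: 0.15 × 135 = 20.250
  age 11: 0.08 × 160 = 12.800
Maximum at age 10 (20.250).

10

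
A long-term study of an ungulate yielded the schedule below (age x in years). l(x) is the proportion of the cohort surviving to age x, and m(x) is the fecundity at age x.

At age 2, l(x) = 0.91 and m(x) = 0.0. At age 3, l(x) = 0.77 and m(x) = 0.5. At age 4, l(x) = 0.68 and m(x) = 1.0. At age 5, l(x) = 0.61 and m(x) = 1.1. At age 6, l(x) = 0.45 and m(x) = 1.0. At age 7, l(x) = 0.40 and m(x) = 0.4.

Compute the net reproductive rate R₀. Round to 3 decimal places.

R₀ = Σ l(x) m(x):
  age 2: 0.91 × 0.0 = 0.0000
  age 3: 0.77 × 0.5 = 0.3850
  age 4: 0.68 × 1.0 = 0.6800
  age 5: 0.61 × 1.1 = 0.6710
  age 6: 0.45 × 1.0 = 0.4500
  age 7: 0.40 × 0.4 = 0.1600
R₀ = 0.0000 + 0.3850 + 0.6800 + 0.6710 + 0.4500 + 0.1600 = 2.3460

2.346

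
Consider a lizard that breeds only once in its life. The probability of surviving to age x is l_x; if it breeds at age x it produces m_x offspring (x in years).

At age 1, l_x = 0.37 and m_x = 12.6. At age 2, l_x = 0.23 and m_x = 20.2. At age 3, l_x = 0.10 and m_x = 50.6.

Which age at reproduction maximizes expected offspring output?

Expected offspring if breeding at age x = l_x × m_x:
  age 1: 0.37 × 12.6 = 4.662
  age 2: 0.23 × 20.2 = 4.646
  age 3: 0.10 × 50.6 = 5.060
Maximum at age 3 (5.060).

3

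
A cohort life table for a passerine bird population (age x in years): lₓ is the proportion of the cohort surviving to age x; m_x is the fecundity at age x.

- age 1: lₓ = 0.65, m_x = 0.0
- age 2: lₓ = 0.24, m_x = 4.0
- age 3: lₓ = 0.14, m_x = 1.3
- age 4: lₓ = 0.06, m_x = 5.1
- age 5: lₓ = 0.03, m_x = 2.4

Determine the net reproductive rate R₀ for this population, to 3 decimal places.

R₀ = Σ lₓ m_x:
  age 1: 0.65 × 0.0 = 0.0000
  age 2: 0.24 × 4.0 = 0.9600
  age 3: 0.14 × 1.3 = 0.1820
  age 4: 0.06 × 5.1 = 0.3060
  age 5: 0.03 × 2.4 = 0.0720
R₀ = 0.0000 + 0.9600 + 0.1820 + 0.3060 + 0.0720 = 1.5200

1.520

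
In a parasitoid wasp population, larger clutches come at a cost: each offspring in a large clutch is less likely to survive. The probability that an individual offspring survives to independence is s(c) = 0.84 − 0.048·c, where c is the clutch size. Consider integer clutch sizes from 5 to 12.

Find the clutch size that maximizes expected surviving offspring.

9

Expected surviving offspring = c × s(c):
  c=5: 5 × 0.600 = 3.000
  c=6: 6 × 0.552 = 3.312
  c=7: 7 × 0.504 = 3.528
  c=8: 8 × 0.456 = 3.648
  c=9: 9 × 0.408 = 3.672
  c=10: 10 × 0.360 = 3.600
  c=11: 11 × 0.312 = 3.432
  c=12: 12 × 0.264 = 3.168
Maximum at c = 9 (3.672 surviving offspring).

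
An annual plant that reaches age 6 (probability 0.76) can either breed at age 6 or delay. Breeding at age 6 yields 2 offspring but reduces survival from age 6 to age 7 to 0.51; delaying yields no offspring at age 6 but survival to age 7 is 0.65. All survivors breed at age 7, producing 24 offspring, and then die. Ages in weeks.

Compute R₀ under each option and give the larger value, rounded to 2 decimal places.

11.86

breed at age 6: R₀ = 0.76 × (2 + 0.51 × 24) = 0.76 × 14.2400 = 10.8224
delay to age 7: R₀ = 0.76 × (0.65 × 24) = 0.76 × 15.6000 = 11.8560
Higher: delay to age 7 (11.8560).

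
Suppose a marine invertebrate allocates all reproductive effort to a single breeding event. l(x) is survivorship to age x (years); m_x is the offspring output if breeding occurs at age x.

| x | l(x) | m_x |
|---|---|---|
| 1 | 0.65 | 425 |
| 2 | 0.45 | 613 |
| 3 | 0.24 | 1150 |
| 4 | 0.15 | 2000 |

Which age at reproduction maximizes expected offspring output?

Expected offspring if breeding at age x = l(x) × m_x:
  age 1: 0.65 × 425 = 276.250
  age 2: 0.45 × 613 = 275.850
  age 3: 0.24 × 1150 = 276.000
  age 4: 0.15 × 2000 = 300.000
Maximum at age 4 (300.000).

4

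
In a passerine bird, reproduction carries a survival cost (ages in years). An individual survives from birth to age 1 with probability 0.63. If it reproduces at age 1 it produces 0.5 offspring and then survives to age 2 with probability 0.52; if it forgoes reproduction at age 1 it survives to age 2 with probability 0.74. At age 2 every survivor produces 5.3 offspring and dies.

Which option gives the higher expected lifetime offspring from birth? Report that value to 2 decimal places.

2.47

breed at age 1: R₀ = 0.63 × (0.5 + 0.52 × 5.3) = 0.63 × 3.2560 = 2.0513
delay to age 2: R₀ = 0.63 × (0.74 × 5.3) = 0.63 × 3.9220 = 2.4709
Higher: delay to age 2 (2.4709).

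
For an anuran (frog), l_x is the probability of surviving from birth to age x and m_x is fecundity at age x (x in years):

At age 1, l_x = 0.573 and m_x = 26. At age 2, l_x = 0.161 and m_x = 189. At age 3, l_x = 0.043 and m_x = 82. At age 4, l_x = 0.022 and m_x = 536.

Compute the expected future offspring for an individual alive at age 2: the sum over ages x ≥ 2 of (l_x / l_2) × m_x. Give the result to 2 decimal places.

284.14

l_2 = 0.161. Conditional survival from age 2 to x is l_x / l_2.
  x=2: (0.161/0.161) × 189 = 189.0000
  x=3: (0.043/0.161) × 82 = 21.9006
  x=4: (0.022/0.161) × 536 = 73.2422
Sum = 189.0000 + 21.9006 + 73.2422 = 284.1429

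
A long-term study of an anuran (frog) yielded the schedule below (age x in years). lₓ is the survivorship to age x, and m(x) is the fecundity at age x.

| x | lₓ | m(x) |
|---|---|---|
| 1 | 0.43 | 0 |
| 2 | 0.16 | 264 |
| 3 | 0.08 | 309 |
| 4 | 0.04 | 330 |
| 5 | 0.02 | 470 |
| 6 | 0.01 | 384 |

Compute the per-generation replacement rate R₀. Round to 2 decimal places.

R₀ = Σ lₓ m(x):
  age 1: 0.43 × 0 = 0.0000
  age 2: 0.16 × 264 = 42.2400
  age 3: 0.08 × 309 = 24.7200
  age 4: 0.04 × 330 = 13.2000
  age 5: 0.02 × 470 = 9.4000
  age 6: 0.01 × 384 = 3.8400
R₀ = 0.0000 + 42.2400 + 24.7200 + 13.2000 + 9.4000 + 3.8400 = 93.4000

93.40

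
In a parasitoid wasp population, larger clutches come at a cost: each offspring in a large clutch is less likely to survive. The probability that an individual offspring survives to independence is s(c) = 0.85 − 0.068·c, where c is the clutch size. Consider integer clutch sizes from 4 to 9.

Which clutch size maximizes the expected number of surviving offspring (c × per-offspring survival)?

6

Expected surviving offspring = c × s(c):
  c=4: 4 × 0.578 = 2.312
  c=5: 5 × 0.510 = 2.550
  c=6: 6 × 0.442 = 2.652
  c=7: 7 × 0.374 = 2.618
  c=8: 8 × 0.306 = 2.448
  c=9: 9 × 0.238 = 2.142
Maximum at c = 6 (2.652 surviving offspring).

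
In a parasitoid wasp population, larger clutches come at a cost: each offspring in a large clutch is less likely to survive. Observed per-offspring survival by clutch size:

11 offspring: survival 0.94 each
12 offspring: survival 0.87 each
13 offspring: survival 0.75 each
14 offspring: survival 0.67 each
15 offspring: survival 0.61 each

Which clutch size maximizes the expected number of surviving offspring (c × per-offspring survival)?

Expected surviving offspring = c × s(c):
  c=11: 11 × 0.94 = 10.340
  c=12: 12 × 0.87 = 10.440
  c=13: 13 × 0.75 = 9.750
  c=14: 14 × 0.67 = 9.380
  c=15: 15 × 0.61 = 9.150
Maximum at c = 12 (10.440 surviving offspring).

12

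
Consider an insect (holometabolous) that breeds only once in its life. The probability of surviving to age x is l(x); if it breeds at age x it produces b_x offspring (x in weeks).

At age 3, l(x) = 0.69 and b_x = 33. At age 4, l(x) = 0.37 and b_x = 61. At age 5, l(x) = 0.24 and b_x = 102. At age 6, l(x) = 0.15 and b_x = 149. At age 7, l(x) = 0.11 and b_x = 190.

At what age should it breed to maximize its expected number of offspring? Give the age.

Expected offspring if breeding at age x = l(x) × b_x:
  age 3: 0.69 × 33 = 22.770
  age 4: 0.37 × 61 = 22.570
  age 5: 0.24 × 102 = 24.480
  age 6: 0.15 × 149 = 22.350
  age 7: 0.11 × 190 = 20.900
Maximum at age 5 (24.480).

5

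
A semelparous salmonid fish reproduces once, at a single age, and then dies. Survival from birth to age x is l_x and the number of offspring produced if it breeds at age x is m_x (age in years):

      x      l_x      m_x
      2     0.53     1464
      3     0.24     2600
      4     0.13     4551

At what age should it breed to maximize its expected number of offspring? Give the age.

Expected offspring if breeding at age x = l_x × m_x:
  age 2: 0.53 × 1464 = 775.920
  age 3: 0.24 × 2600 = 624.000
  age 4: 0.13 × 4551 = 591.630
Maximum at age 2 (775.920).

2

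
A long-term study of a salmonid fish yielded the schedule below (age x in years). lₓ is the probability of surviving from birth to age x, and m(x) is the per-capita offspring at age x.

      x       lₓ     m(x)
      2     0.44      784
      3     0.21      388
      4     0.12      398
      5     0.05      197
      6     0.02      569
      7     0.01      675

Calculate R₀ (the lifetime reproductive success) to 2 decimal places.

502.18

R₀ = Σ lₓ m(x):
  age 2: 0.44 × 784 = 344.9600
  age 3: 0.21 × 388 = 81.4800
  age 4: 0.12 × 398 = 47.7600
  age 5: 0.05 × 197 = 9.8500
  age 6: 0.02 × 569 = 11.3800
  age 7: 0.01 × 675 = 6.7500
R₀ = 344.9600 + 81.4800 + 47.7600 + 9.8500 + 11.3800 + 6.7500 = 502.1800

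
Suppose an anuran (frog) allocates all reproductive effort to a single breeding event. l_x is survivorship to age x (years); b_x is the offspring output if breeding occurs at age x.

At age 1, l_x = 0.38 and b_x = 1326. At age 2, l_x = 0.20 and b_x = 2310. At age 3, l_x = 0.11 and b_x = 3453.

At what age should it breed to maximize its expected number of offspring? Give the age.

1

Expected offspring if breeding at age x = l_x × b_x:
  age 1: 0.38 × 1326 = 503.880
  age 2: 0.20 × 2310 = 462.000
  age 3: 0.11 × 3453 = 379.830
Maximum at age 1 (503.880).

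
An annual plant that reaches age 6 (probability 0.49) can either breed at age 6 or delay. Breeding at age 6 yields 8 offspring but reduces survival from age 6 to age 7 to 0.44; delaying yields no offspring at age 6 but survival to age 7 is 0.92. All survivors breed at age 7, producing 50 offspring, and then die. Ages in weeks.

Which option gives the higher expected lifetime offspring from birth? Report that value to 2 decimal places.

breed at age 6: R₀ = 0.49 × (8 + 0.44 × 50) = 0.49 × 30.0000 = 14.7000
delay to age 7: R₀ = 0.49 × (0.92 × 50) = 0.49 × 46.0000 = 22.5400
Higher: delay to age 7 (22.5400).

22.54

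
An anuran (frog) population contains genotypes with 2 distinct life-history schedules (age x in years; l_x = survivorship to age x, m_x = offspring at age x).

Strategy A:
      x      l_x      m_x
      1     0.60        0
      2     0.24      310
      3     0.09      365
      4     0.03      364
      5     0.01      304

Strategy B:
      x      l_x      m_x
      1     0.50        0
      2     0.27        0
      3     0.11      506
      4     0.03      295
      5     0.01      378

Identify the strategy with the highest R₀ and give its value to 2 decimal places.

121.21

Strategy A: R₀ = 0.60×0 + 0.24×310 + 0.09×365 + 0.03×364 + 0.01×304 = 121.2100
Strategy B: R₀ = 0.50×0 + 0.27×0 + 0.11×506 + 0.03×295 + 0.01×378 = 68.2900
Highest R₀: strategy A with 121.2100.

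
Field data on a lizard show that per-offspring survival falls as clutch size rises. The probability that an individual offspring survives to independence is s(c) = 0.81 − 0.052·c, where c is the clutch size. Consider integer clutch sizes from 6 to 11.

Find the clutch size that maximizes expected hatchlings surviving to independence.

8

Expected hatchlings surviving to independence = c × s(c):
  c=6: 6 × 0.498 = 2.988
  c=7: 7 × 0.446 = 3.122
  c=8: 8 × 0.394 = 3.152
  c=9: 9 × 0.342 = 3.078
  c=10: 10 × 0.290 = 2.900
  c=11: 11 × 0.238 = 2.618
Maximum at c = 8 (3.152 hatchlings surviving to independence).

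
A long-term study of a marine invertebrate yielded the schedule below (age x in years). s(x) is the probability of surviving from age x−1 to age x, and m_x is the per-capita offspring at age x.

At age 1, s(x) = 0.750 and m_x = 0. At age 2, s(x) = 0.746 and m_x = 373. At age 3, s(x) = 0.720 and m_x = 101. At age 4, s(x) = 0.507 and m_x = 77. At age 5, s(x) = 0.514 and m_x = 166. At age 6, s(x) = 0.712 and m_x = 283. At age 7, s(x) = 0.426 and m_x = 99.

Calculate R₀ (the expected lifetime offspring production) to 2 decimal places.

306.84

Survivorship from birth: l_x = s_1·s_2·…·s_x.
  l_1 = 0.75000
  l_2 = 0.55950
  l_3 = 0.40284
  l_4 = 0.20424
  l_5 = 0.10498
  l_6 = 0.07475
  l_7 = 0.03184
R₀ = Σ l_x m_x:
  age 1: 0.75000 × 0 = 0.0000
  age 2: 0.55950 × 373 = 208.6935
  age 3: 0.40284 × 101 = 40.6868
  age 4: 0.20424 × 77 = 15.7265
  age 5: 0.10498 × 166 = 17.4267
  age 6: 0.07475 × 283 = 21.1542
  age 7: 0.03184 × 99 = 3.1522
R₀ = 0.0000 + 208.6935 + 40.6868 + 15.7265 + 17.4267 + 21.1542 + 3.1522 = 306.8399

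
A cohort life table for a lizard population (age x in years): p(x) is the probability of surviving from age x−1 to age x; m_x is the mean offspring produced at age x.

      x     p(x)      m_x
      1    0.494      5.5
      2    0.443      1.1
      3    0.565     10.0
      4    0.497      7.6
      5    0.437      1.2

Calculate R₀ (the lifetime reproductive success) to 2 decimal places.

4.69

Survivorship from birth: l_x = p_1·p_2·…·p_x.
  l_1 = 0.49400
  l_2 = 0.21884
  l_3 = 0.12365
  l_4 = 0.06145
  l_5 = 0.02685
R₀ = Σ l_x m_x:
  age 1: 0.49400 × 5.5 = 2.7170
  age 2: 0.21884 × 1.1 = 0.2407
  age 3: 0.12365 × 10.0 = 1.2365
  age 4: 0.06145 × 7.6 = 0.4670
  age 5: 0.02685 × 1.2 = 0.0322
R₀ = 2.7170 + 0.2407 + 1.2365 + 0.4670 + 0.0322 = 4.6935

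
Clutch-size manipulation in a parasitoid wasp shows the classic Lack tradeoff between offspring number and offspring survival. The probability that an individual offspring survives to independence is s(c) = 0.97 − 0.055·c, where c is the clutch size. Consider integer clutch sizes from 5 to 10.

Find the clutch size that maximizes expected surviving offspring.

9

Expected surviving offspring = c × s(c):
  c=5: 5 × 0.695 = 3.475
  c=6: 6 × 0.640 = 3.840
  c=7: 7 × 0.585 = 4.095
  c=8: 8 × 0.530 = 4.240
  c=9: 9 × 0.475 = 4.275
  c=10: 10 × 0.420 = 4.200
Maximum at c = 9 (4.275 surviving offspring).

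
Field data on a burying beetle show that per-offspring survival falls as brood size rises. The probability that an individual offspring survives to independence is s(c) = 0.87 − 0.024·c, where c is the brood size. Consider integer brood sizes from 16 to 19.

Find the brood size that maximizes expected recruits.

Expected recruits = c × s(c):
  c=16: 16 × 0.486 = 7.776
  c=17: 17 × 0.462 = 7.854
  c=18: 18 × 0.438 = 7.884
  c=19: 19 × 0.414 = 7.866
Maximum at c = 18 (7.884 recruits).

18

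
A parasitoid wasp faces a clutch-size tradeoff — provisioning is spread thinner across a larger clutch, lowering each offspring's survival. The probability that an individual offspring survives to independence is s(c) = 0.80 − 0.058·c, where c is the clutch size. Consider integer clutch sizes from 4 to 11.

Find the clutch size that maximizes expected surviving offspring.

7

Expected surviving offspring = c × s(c):
  c=4: 4 × 0.568 = 2.272
  c=5: 5 × 0.510 = 2.550
  c=6: 6 × 0.452 = 2.712
  c=7: 7 × 0.394 = 2.758
  c=8: 8 × 0.336 = 2.688
  c=9: 9 × 0.278 = 2.502
  c=10: 10 × 0.220 = 2.200
  c=11: 11 × 0.162 = 1.782
Maximum at c = 7 (2.758 surviving offspring).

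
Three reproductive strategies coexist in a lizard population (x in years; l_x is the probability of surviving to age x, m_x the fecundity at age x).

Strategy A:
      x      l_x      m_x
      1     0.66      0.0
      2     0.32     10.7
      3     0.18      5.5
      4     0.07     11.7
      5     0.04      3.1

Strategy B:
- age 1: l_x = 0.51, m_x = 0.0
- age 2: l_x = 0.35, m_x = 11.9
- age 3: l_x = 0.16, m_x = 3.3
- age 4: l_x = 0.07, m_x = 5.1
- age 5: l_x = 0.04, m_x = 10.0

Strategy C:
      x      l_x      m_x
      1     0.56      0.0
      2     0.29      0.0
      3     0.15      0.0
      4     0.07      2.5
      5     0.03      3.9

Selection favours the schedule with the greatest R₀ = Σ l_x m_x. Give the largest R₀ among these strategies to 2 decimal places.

Strategy A: R₀ = 0.66×0.0 + 0.32×10.7 + 0.18×5.5 + 0.07×11.7 + 0.04×3.1 = 5.3570
Strategy B: R₀ = 0.51×0.0 + 0.35×11.9 + 0.16×3.3 + 0.07×5.1 + 0.04×10.0 = 5.4500
Strategy C: R₀ = 0.56×0.0 + 0.29×0.0 + 0.15×0.0 + 0.07×2.5 + 0.03×3.9 = 0.2920
Highest R₀: strategy B with 5.4500.

5.45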